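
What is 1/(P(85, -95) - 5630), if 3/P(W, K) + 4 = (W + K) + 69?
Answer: -55/309647 ≈ -0.00017762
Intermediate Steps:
P(W, K) = 3/(65 + K + W) (P(W, K) = 3/(-4 + ((W + K) + 69)) = 3/(-4 + ((K + W) + 69)) = 3/(-4 + (69 + K + W)) = 3/(65 + K + W))
1/(P(85, -95) - 5630) = 1/(3/(65 - 95 + 85) - 5630) = 1/(3/55 - 5630) = 1/(-309647/55) = -55/309647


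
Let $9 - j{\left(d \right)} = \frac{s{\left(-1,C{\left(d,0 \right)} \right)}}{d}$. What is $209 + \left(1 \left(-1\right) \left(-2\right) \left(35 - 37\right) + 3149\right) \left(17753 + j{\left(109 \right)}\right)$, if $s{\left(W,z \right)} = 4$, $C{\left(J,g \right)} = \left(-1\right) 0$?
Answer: $\frac{6088912611}{109} \approx 5.5862 \cdot 10^{7}$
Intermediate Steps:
$C{\left(J,g \right)} = 0$
$j{\left(d \right)} = 9 - \frac{4}{d}$
$209 + \left(1 \left(-1\right) \left(-2\right) \left(35 - 37\right) + 3149\right) \left(17753 + j{\left(109 \right)}\right) = 209 + \left(1 \left(-1\right) \left(-2\right) \left(35 - 37\right) + 3149\right) \left(17753 + \left(9 - \frac{4}{109}\right)\right) = 209 + \left(\left(-1\right) \left(-2\right) \left(-2\right) + 3149\right) \left(17753 + \left(9 - \frac{4}{109}\right)\right) = 209 + \left(2 \left(-2\right) + 3149\right) \left(17753 + \left(9 - \frac{4}{109}\right)\right) = 209 + \left(-4 + 3149\right) \left(17753 + \frac{977}{109}\right) = 209 + 3145 \cdot \frac{1936054}{109} = 209 + \frac{6088889830}{109} = \frac{6088912611}{109}$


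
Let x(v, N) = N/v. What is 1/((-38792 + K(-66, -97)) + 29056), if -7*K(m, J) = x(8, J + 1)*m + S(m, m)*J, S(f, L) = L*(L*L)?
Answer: -7/27956056 ≈ -2.5039e-7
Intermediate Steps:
S(f, L) = L³ (S(f, L) = L*L² = L³)
K(m, J) = -J*m³/7 - m*(⅛ + J/8)/7 (K(m, J) = -(((J + 1)/8)*m + m³*J)/7 = -(((1 + J)*(⅛))*m + J*m³)/7 = -((⅛ + J/8)*m + J*m³)/7 = -(m*(⅛ + J/8) + J*m³)/7 = -(J*m³ + m*(⅛ + J/8))/7 = -J*m³/7 - m*(⅛ + J/8)/7)
1/((-38792 + K(-66, -97)) + 29056) = 1/((-38792 + (1/56)*(-66)*(-1 - 1*(-97) - 8*(-97)*(-66)²)) + 29056) = 1/((-38792 + (1/56)*(-66)*(-1 + 97 - 8*(-97)*4356)) + 29056) = 1/((-38792 + (1/56)*(-66)*(-1 + 97 + 3380256)) + 29056) = 1/((-38792 + (1/56)*(-66)*3380352) + 29056) = 1/((-38792 - 27887904/7) + 29056) = 1/(-28159448/7 + 29056) = 1/(-27956056/7) = -7/27956056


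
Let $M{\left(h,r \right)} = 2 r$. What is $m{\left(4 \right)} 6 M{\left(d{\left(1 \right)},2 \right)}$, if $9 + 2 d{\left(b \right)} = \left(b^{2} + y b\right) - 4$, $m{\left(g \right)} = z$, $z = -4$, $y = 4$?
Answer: $-96$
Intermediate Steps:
$m{\left(g \right)} = -4$
$d{\left(b \right)} = - \frac{13}{2} + \frac{b^{2}}{2} + 2 b$ ($d{\left(b \right)} = - \frac{9}{2} + \frac{\left(b^{2} + 4 b\right) - 4}{2} = - \frac{9}{2} + \frac{-4 + b^{2} + 4 b}{2} = - \frac{9}{2} + \left(-2 + \frac{b^{2}}{2} + 2 b\right) = - \frac{13}{2} + \frac{b^{2}}{2} + 2 b$)
$m{\left(4 \right)} 6 M{\left(d{\left(1 \right)},2 \right)} = \left(-4\right) 6 \cdot 2 \cdot 2 = \left(-24\right) 4 = -96$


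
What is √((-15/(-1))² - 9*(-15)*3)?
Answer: 3*√70 ≈ 25.100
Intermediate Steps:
√((-15/(-1))² - 9*(-15)*3) = √((-15*(-1))² + 135*3) = √(15² + 405) = √(225 + 405) = √630 = 3*√70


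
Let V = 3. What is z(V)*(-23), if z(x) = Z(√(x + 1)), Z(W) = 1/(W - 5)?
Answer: 23/3 ≈ 7.6667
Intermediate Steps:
Z(W) = 1/(-5 + W)
z(x) = 1/(-5 + √(1 + x)) (z(x) = 1/(-5 + √(x + 1)) = 1/(-5 + √(1 + x)))
z(V)*(-23) = -23/(-5 + √(1 + 3)) = -23/(-5 + √4) = -23/(-5 + 2) = -23/(-3) = -⅓*(-23) = 23/3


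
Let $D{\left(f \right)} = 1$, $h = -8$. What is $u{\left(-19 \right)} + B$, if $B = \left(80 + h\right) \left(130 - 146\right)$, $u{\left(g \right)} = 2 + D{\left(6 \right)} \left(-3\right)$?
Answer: $-1153$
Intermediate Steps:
$u{\left(g \right)} = -1$ ($u{\left(g \right)} = 2 + 1 \left(-3\right) = 2 - 3 = -1$)
$B = -1152$ ($B = \left(80 - 8\right) \left(130 - 146\right) = 72 \left(-16\right) = -1152$)
$u{\left(-19 \right)} + B = -1 - 1152 = -1153$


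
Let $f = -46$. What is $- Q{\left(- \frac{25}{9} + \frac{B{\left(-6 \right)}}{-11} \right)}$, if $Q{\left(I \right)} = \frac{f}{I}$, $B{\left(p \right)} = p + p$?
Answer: $- \frac{4554}{167} \approx -27.269$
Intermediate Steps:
$B{\left(p \right)} = 2 p$
$Q{\left(I \right)} = - \frac{46}{I}$
$- Q{\left(- \frac{25}{9} + \frac{B{\left(-6 \right)}}{-11} \right)} = - \frac{-46}{- \frac{25}{9} + \frac{2 \left(-6\right)}{-11}} = - \frac{-46}{\left(-25\right) \frac{1}{9} - - \frac{12}{11}} = - \frac{-46}{- \frac{25}{9} + \frac{12}{11}} = - \frac{-46}{- \frac{167}{99}} = - \frac{\left(-46\right) \left(-99\right)}{167} = \left(-1\right) \frac{4554}{167} = - \frac{4554}{167}$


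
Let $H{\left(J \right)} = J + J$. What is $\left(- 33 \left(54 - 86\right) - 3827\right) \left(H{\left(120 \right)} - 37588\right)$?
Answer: $103491308$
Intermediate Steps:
$H{\left(J \right)} = 2 J$
$\left(- 33 \left(54 - 86\right) - 3827\right) \left(H{\left(120 \right)} - 37588\right) = \left(- 33 \left(54 - 86\right) - 3827\right) \left(2 \cdot 120 - 37588\right) = \left(\left(-33\right) \left(-32\right) - 3827\right) \left(240 - 37588\right) = \left(1056 - 3827\right) \left(-37348\right) = \left(-2771\right) \left(-37348\right) = 103491308$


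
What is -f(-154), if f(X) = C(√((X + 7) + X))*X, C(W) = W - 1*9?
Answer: -1386 + 154*I*√301 ≈ -1386.0 + 2671.8*I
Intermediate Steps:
C(W) = -9 + W (C(W) = W - 9 = -9 + W)
f(X) = X*(-9 + √(7 + 2*X)) (f(X) = (-9 + √((X + 7) + X))*X = (-9 + √((7 + X) + X))*X = (-9 + √(7 + 2*X))*X = X*(-9 + √(7 + 2*X)))
-f(-154) = -(-154)*(-9 + √(7 + 2*(-154))) = -(-154)*(-9 + √(7 - 308)) = -(-154)*(-9 + √(-301)) = -(-154)*(-9 + I*√301) = -(1386 - 154*I*√301) = -1386 + 154*I*√301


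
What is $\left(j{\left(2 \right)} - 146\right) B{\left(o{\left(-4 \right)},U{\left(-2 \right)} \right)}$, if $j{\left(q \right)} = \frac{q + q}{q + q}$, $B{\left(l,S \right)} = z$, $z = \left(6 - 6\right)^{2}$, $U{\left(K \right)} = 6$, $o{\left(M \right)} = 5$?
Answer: $0$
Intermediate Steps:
$z = 0$ ($z = \left(6 - 6\right)^{2} = 0^{2} = 0$)
$B{\left(l,S \right)} = 0$
$j{\left(q \right)} = 1$ ($j{\left(q \right)} = \frac{2 q}{2 q} = 2 q \frac{1}{2 q} = 1$)
$\left(j{\left(2 \right)} - 146\right) B{\left(o{\left(-4 \right)},U{\left(-2 \right)} \right)} = \left(1 - 146\right) 0 = \left(-145\right) 0 = 0$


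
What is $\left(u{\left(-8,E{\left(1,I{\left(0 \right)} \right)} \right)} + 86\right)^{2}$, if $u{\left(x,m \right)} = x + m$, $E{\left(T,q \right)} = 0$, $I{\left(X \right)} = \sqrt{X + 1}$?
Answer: $6084$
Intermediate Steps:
$I{\left(X \right)} = \sqrt{1 + X}$
$u{\left(x,m \right)} = m + x$
$\left(u{\left(-8,E{\left(1,I{\left(0 \right)} \right)} \right)} + 86\right)^{2} = \left(\left(0 - 8\right) + 86\right)^{2} = \left(-8 + 86\right)^{2} = 78^{2} = 6084$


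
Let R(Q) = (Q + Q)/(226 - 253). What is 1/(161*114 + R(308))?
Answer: 27/494942 ≈ 5.4552e-5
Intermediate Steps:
R(Q) = -2*Q/27 (R(Q) = (2*Q)/(-27) = (2*Q)*(-1/27) = -2*Q/27)
1/(161*114 + R(308)) = 1/(161*114 - 2/27*308) = 1/(18354 - 616/27) = 1/(494942/27) = 27/494942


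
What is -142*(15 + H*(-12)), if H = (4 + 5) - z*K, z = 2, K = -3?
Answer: 23430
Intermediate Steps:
H = 15 (H = (4 + 5) - 2*(-3) = 9 - 1*(-6) = 9 + 6 = 15)
-142*(15 + H*(-12)) = -142*(15 + 15*(-12)) = -142*(15 - 180) = -142*(-165) = 23430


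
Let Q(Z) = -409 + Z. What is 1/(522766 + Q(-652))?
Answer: 1/521705 ≈ 1.9168e-6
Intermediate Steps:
1/(522766 + Q(-652)) = 1/(522766 + (-409 - 652)) = 1/(522766 - 1061) = 1/521705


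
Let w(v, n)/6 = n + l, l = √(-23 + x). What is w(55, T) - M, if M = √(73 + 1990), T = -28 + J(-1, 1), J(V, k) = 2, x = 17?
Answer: -156 - √2063 + 6*I*√6 ≈ -201.42 + 14.697*I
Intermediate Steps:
T = -26 (T = -28 + 2 = -26)
l = I*√6 (l = √(-23 + 17) = √(-6) = I*√6 ≈ 2.4495*I)
w(v, n) = 6*n + 6*I*√6 (w(v, n) = 6*(n + I*√6) = 6*n + 6*I*√6)
M = √2063 ≈ 45.420
w(55, T) - M = (6*(-26) + 6*I*√6) - √2063 = (-156 + 6*I*√6) - √2063 = -156 - √2063 + 6*I*√6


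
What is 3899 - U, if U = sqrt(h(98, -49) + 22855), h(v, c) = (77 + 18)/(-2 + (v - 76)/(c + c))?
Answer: 3899 - 2*sqrt(67758215)/109 ≈ 3748.0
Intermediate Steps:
h(v, c) = 95/(-2 + (-76 + v)/(2*c)) (h(v, c) = 95/(-2 + (-76 + v)/((2*c))) = 95/(-2 + (-76 + v)*(1/(2*c))) = 95/(-2 + (-76 + v)/(2*c)))
U = 2*sqrt(67758215)/109 (U = sqrt(190*(-49)/(-76 + 98 - 4*(-49)) + 22855) = sqrt(190*(-49)/(-76 + 98 + 196) + 22855) = sqrt(190*(-49)/218 + 22855) = sqrt(190*(-49)*(1/218) + 22855) = sqrt(-4655/109 + 22855) = sqrt(2486540/109) = 2*sqrt(67758215)/109 ≈ 151.04)
3899 - U = 3899 - 2*sqrt(67758215)/109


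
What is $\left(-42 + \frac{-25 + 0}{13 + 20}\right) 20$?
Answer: $- \frac{28220}{33} \approx -855.15$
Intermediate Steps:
$\left(-42 + \frac{-25 + 0}{13 + 20}\right) 20 = \left(-42 - \frac{25}{33}\right) 20 = \left(- \frac{1411}{33}\right) 20 = - \frac{28220}{33}$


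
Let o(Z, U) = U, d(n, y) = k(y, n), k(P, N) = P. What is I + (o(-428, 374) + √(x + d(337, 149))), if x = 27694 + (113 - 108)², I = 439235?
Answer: 439609 + 2*√6967 ≈ 4.3978e+5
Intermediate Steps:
d(n, y) = y
x = 27719 (x = 27694 + 5² = 27694 + 25 = 27719)
I + (o(-428, 374) + √(x + d(337, 149))) = 439235 + (374 + √(27719 + 149)) = 439235 + (374 + √27868) = 439235 + (374 + 2*√6967) = 439609 + 2*√6967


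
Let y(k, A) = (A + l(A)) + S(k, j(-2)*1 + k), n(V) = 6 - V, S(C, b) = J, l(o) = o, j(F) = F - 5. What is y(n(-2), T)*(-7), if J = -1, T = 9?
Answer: -119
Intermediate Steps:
j(F) = -5 + F
S(C, b) = -1
y(k, A) = -1 + 2*A (y(k, A) = (A + A) - 1 = 2*A - 1 = -1 + 2*A)
y(n(-2), T)*(-7) = (-1 + 2*9)*(-7) = (-1 + 18)*(-7) = 17*(-7) = -119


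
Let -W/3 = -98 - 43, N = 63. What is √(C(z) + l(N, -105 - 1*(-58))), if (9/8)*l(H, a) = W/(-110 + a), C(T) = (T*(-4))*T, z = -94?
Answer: 2*I*√217813322/157 ≈ 188.01*I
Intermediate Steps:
C(T) = -4*T² (C(T) = (-4*T)*T = -4*T²)
W = 423 (W = -3*(-98 - 43) = -3*(-141) = 423)
l(H, a) = 376/(-110 + a) (l(H, a) = 8*(423/(-110 + a))/9 = 376/(-110 + a))
√(C(z) + l(N, -105 - 1*(-58))) = √(-4*(-94)² + 376/(-110 + (-105 - 1*(-58)))) = √(-4*8836 + 376/(-110 + (-105 + 58))) = √(-35344 + 376/(-110 - 47)) = √(-35344 + 376/(-157)) = √(-35344 + 376*(-1/157)) = √(-35344 - 376/157) = √(-5549384/157) = 2*I*√217813322/157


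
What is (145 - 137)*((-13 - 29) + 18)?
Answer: -192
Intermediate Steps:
(145 - 137)*((-13 - 29) + 18) = 8*(-42 + 18) = 8*(-24) = -192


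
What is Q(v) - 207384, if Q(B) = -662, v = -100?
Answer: -208046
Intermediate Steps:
Q(v) - 207384 = -662 - 207384 = -208046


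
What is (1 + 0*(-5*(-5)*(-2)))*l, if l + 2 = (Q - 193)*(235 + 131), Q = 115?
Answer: -28550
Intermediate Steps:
l = -28550 (l = -2 + (115 - 193)*(235 + 131) = -2 - 78*366 = -2 - 28548 = -28550)
(1 + 0*(-5*(-5)*(-2)))*l = (1 + 0*(-5*(-5)*(-2)))*(-28550) = (1 + 0*(25*(-2)))*(-28550) = (1 + 0*(-50))*(-28550) = (1 + 0)*(-28550) = 1*(-28550) = -28550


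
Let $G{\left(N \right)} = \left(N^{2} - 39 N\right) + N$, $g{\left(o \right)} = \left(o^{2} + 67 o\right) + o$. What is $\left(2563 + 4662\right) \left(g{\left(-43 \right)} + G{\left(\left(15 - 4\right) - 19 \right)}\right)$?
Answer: $-5108075$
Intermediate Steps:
$g{\left(o \right)} = o^{2} + 68 o$
$G{\left(N \right)} = N^{2} - 38 N$
$\left(2563 + 4662\right) \left(g{\left(-43 \right)} + G{\left(\left(15 - 4\right) - 19 \right)}\right) = \left(2563 + 4662\right) \left(- 43 \left(68 - 43\right) + \left(\left(15 - 4\right) - 19\right) \left(-38 + \left(\left(15 - 4\right) - 19\right)\right)\right) = 7225 \left(\left(-43\right) 25 + \left(11 - 19\right) \left(-38 + \left(11 - 19\right)\right)\right) = 7225 \left(-1075 - 8 \left(-38 - 8\right)\right) = 7225 \left(-1075 - -368\right) = 7225 \left(-1075 + 368\right) = 7225 \left(-707\right) = -5108075$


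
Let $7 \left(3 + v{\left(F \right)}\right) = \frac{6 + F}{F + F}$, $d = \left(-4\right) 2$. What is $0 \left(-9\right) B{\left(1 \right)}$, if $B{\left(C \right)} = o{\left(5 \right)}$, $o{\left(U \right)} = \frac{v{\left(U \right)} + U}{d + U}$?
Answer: $0$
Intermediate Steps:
$d = -8$
$v{\left(F \right)} = -3 + \frac{6 + F}{14 F}$ ($v{\left(F \right)} = -3 + \frac{\left(6 + F\right) \frac{1}{F + F}}{7} = -3 + \frac{\left(6 + F\right) \frac{1}{2 F}}{7} = -3 + \frac{\frac{1}{2} \frac{1}{F} \left(6 + F\right)}{7} = -3 + \frac{6 + F}{14 F}$)
$o{\left(U \right)} = \frac{U + \frac{6 - 41 U}{14 U}}{-8 + U}$ ($o{\left(U \right)} = \frac{\frac{6 - 41 U}{14 U} + U}{-8 + U} = \frac{U + \frac{6 - 41 U}{14 U}}{-8 + U}$)
$B{\left(C \right)} = - \frac{151}{210}$ ($B{\left(C \right)} = \frac{6 - 205 + 14 \cdot 5^{2}}{14 \cdot 5 \left(-8 + 5\right)} = \frac{1}{14} \cdot \frac{1}{5} \frac{1}{-3} \left(6 - 205 + 14 \cdot 25\right) = \frac{1}{14} \cdot \frac{1}{5} \left(- \frac{1}{3}\right) \left(6 - 205 + 350\right) = \frac{1}{14} \cdot \frac{1}{5} \left(- \frac{1}{3}\right) 151 = - \frac{151}{210}$)
$0 \left(-9\right) B{\left(1 \right)} = 0 \left(-9\right) \left(- \frac{151}{210}\right) = 0 \left(- \frac{151}{210}\right) = 0$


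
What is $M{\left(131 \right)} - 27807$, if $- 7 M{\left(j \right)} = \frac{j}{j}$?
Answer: $- \frac{194650}{7} \approx -27807.0$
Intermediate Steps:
$M{\left(j \right)} = - \frac{1}{7}$ ($M{\left(j \right)} = - \frac{j \frac{1}{j}}{7} = \left(- \frac{1}{7}\right) 1 = - \frac{1}{7}$)
$M{\left(131 \right)} - 27807 = - \frac{1}{7} - 27807 = - \frac{194650}{7}$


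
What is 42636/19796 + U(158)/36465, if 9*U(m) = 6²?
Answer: 388700231/180465285 ≈ 2.1539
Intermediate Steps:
U(m) = 4 (U(m) = (⅑)*6² = (⅑)*36 = 4)
42636/19796 + U(158)/36465 = 42636/19796 + 4/36465 = 42636*(1/19796) + 4*(1/36465) = 10659/4949 + 4/36465 = 388700231/180465285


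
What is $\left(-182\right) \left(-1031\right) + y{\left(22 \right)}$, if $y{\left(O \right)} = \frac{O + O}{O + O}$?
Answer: $187643$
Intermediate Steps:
$y{\left(O \right)} = 1$ ($y{\left(O \right)} = \frac{2 O}{2 O} = 2 O \frac{1}{2 O} = 1$)
$\left(-182\right) \left(-1031\right) + y{\left(22 \right)} = \left(-182\right) \left(-1031\right) + 1 = 187642 + 1 = 187643$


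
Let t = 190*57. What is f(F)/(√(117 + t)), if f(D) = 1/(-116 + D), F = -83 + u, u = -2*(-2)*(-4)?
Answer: -√10947/2353605 ≈ -4.4454e-5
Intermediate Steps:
u = -16 (u = 4*(-4) = -16)
t = 10830
F = -99 (F = -83 - 16 = -99)
f(F)/(√(117 + t)) = 1/((-116 - 99)*(√(117 + 10830))) = 1/((-215)*(√10947)) = -√10947/2353605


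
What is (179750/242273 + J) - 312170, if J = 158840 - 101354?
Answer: -61702876982/242273 ≈ -2.5468e+5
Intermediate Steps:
J = 57486
(179750/242273 + J) - 312170 = (179750/242273 + 57486) - 312170 = 13927485428/242273 - 312170 = -61702876982/242273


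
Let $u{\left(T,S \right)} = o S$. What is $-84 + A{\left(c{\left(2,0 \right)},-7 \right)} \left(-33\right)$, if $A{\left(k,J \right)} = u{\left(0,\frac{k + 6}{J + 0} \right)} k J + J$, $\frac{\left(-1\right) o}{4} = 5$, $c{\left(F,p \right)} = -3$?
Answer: $-5793$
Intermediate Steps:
$o = -20$ ($o = \left(-4\right) 5 = -20$)
$u{\left(T,S \right)} = - 20 S$
$A{\left(k,J \right)} = J - 20 k \left(6 + k\right)$ ($A{\left(k,J \right)} = - 20 \frac{k + 6}{J + 0} k J + J = - 20 \frac{6 + k}{J} k J + J = - \frac{20 \left(6 + k\right)}{J} k J + J = - \frac{20 k \left(6 + k\right)}{J} J + J = - 20 k \left(6 + k\right) + J = J - 20 k \left(6 + k\right)$)
$-84 + A{\left(c{\left(2,0 \right)},-7 \right)} \left(-33\right) = -84 + \left(-7 - - 60 \left(6 - 3\right)\right) \left(-33\right) = -84 + \left(-7 - \left(-60\right) 3\right) \left(-33\right) = -84 + \left(-7 + 180\right) \left(-33\right) = -84 + 173 \left(-33\right) = -84 - 5709 = -5793$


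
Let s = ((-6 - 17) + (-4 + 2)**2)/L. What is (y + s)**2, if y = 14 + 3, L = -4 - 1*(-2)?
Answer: 2809/4 ≈ 702.25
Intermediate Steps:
L = -2 (L = -4 + 2 = -2)
y = 17
s = 19/2 (s = ((-6 - 17) + (-4 + 2)**2)/(-2) = (-23 + (-2)**2)*(-1/2) = (-23 + 4)*(-1/2) = -19*(-1/2) = 19/2 ≈ 9.5000)
(y + s)**2 = (17 + 19/2)**2 = (53/2)**2 = 2809/4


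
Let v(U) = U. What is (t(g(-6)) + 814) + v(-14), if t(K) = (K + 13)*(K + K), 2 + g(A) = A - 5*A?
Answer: 2340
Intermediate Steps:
g(A) = -2 - 4*A (g(A) = -2 + (A - 5*A) = -2 - 4*A)
t(K) = 2*K*(13 + K) (t(K) = (13 + K)*(2*K) = 2*K*(13 + K))
(t(g(-6)) + 814) + v(-14) = (2*(-2 - 4*(-6))*(13 + (-2 - 4*(-6))) + 814) - 14 = (2*(-2 + 24)*(13 + (-2 + 24)) + 814) - 14 = (2*22*(13 + 22) + 814) - 14 = (2*22*35 + 814) - 14 = (1540 + 814) - 14 = 2354 - 14 = 2340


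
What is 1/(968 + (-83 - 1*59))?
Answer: 1/826 ≈ 0.0012107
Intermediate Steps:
1/(968 + (-83 - 1*59)) = 1/(968 + (-83 - 59)) = 1/(968 - 142) = 1/826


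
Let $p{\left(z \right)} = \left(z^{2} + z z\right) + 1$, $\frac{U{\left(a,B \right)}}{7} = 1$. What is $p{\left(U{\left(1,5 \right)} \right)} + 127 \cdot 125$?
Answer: $15974$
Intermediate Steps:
$U{\left(a,B \right)} = 7$ ($U{\left(a,B \right)} = 7 \cdot 1 = 7$)
$p{\left(z \right)} = 1 + 2 z^{2}$ ($p{\left(z \right)} = \left(z^{2} + z^{2}\right) + 1 = 2 z^{2} + 1 = 1 + 2 z^{2}$)
$p{\left(U{\left(1,5 \right)} \right)} + 127 \cdot 125 = \left(1 + 2 \cdot 7^{2}\right) + 127 \cdot 125 = \left(1 + 2 \cdot 49\right) + 15875 = \left(1 + 98\right) + 15875 = 99 + 15875 = 15974$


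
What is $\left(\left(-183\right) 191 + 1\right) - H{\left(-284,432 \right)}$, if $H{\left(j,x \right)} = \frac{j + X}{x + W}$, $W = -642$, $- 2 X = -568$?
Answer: $-34952$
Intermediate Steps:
$X = 284$ ($X = \left(- \frac{1}{2}\right) \left(-568\right) = 284$)
$H{\left(j,x \right)} = \frac{284 + j}{-642 + x}$ ($H{\left(j,x \right)} = \frac{j + 284}{x - 642} = \frac{284 + j}{-642 + x}$)
$\left(\left(-183\right) 191 + 1\right) - H{\left(-284,432 \right)} = \left(\left(-183\right) 191 + 1\right) - \frac{284 - 284}{-642 + 432} = \left(-34953 + 1\right) - \frac{1}{-210} \cdot 0 = -34952 - \left(- \frac{1}{210}\right) 0 = -34952 - 0 = -34952 + 0 = -34952$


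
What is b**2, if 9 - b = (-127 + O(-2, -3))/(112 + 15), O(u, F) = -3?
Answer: 1620529/16129 ≈ 100.47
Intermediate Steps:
b = 1273/127 (b = 9 - (-127 - 3)/(112 + 15) = 9 - (-130)/127 = 9 - 1*(-130/127) = 9 + 130/127 = 1273/127 ≈ 10.024)
b**2 = (1273/127)**2 = 1620529/16129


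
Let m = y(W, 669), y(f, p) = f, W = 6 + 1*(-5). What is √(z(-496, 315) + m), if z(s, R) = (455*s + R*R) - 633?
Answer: I*√127087 ≈ 356.49*I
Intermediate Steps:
z(s, R) = -633 + R² + 455*s (z(s, R) = (455*s + R²) - 633 = (R² + 455*s) - 633 = -633 + R² + 455*s)
W = 1 (W = 6 - 5 = 1)
m = 1
√(z(-496, 315) + m) = √((-633 + 315² + 455*(-496)) + 1) = √((-633 + 99225 - 225680) + 1) = √(-127088 + 1) = √(-127087) = I*√127087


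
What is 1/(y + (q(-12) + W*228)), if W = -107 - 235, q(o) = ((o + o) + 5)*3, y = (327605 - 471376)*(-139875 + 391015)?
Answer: -1/36106726973 ≈ -2.7696e-11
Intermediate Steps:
y = -36106648940 (y = -143771*251140 = -36106648940)
q(o) = 15 + 6*o (q(o) = (2*o + 5)*3 = (5 + 2*o)*3 = 15 + 6*o)
W = -342
1/(y + (q(-12) + W*228)) = 1/(-36106648940 + ((15 + 6*(-12)) - 342*228)) = 1/(-36106648940 + ((15 - 72) - 77976)) = 1/(-36106648940 + (-57 - 77976)) = 1/(-36106648940 - 78033) = 1/(-36106726973) = -1/36106726973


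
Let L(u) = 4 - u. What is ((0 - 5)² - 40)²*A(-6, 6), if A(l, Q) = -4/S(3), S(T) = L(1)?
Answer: -300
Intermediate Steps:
S(T) = 3 (S(T) = 4 - 1*1 = 4 - 1 = 3)
A(l, Q) = -4/3
((0 - 5)² - 40)²*A(-6, 6) = ((0 - 5)² - 40)²*(-4/3) = ((-5)² - 40)²*(-4/3) = (25 - 40)²*(-4/3) = (-15)²*(-4/3) = 225*(-4/3) = -300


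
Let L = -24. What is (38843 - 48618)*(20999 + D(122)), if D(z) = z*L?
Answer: -176644025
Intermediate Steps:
D(z) = -24*z (D(z) = z*(-24) = -24*z)
(38843 - 48618)*(20999 + D(122)) = (38843 - 48618)*(20999 - 24*122) = -9775*(20999 - 2928) = -9775*18071 = -176644025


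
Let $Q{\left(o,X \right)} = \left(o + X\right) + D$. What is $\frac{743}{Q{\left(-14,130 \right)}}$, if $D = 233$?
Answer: $\frac{743}{349} \approx 2.1289$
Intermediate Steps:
$Q{\left(o,X \right)} = 233 + X + o$ ($Q{\left(o,X \right)} = \left(o + X\right) + 233 = \left(X + o\right) + 233 = 233 + X + o$)
$\frac{743}{Q{\left(-14,130 \right)}} = \frac{743}{233 + 130 - 14} = \frac{743}{349}$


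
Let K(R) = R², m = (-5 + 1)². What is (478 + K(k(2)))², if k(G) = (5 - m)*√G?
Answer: 518400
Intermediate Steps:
m = 16 (m = (-4)² = 16)
k(G) = -11*√G (k(G) = (5 - 1*16)*√G = (5 - 16)*√G = -11*√G)
(478 + K(k(2)))² = (478 + (-11*√2)²)² = (478 + 242)² = 720² = 518400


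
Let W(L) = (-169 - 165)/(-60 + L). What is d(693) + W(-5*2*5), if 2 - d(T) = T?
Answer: -37838/55 ≈ -687.96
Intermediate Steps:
d(T) = 2 - T
W(L) = -334/(-60 + L)
d(693) + W(-5*2*5) = (2 - 1*693) - 334/(-60 - 5*2*5) = (2 - 693) - 334/(-60 - 10*5) = -691 - 334/(-60 - 50) = -691 - 334/(-110) = -691 - 334*(-1/110) = -691 + 167/55 = -37838/55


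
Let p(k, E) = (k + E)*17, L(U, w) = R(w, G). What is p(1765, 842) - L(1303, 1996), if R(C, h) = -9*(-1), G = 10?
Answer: 44310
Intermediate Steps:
R(C, h) = 9
L(U, w) = 9
p(k, E) = 17*E + 17*k (p(k, E) = (E + k)*17 = 17*E + 17*k)
p(1765, 842) - L(1303, 1996) = (17*842 + 17*1765) - 1*9 = (14314 + 30005) - 9 = 44319 - 9 = 44310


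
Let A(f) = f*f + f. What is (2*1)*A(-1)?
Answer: 0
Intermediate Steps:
A(f) = f + f**2 (A(f) = f**2 + f = f + f**2)
(2*1)*A(-1) = (2*1)*(-(1 - 1)) = 2*(-1*0) = 2*0 = 0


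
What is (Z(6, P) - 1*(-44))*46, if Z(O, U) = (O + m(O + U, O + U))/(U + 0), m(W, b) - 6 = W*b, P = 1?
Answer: 4830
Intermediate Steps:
m(W, b) = 6 + W*b
Z(O, U) = (6 + O + (O + U)²)/U (Z(O, U) = (O + (6 + (O + U)*(O + U)))/(U + 0) = (O + (6 + (O + U)²))/U = (6 + O + (O + U)²)/U)
(Z(6, P) - 1*(-44))*46 = ((6 + 6 + (6 + 1)²)/1 - 1*(-44))*46 = (1*(6 + 6 + 7²) + 44)*46 = (1*(6 + 6 + 49) + 44)*46 = (1*61 + 44)*46 = (61 + 44)*46 = 105*46 = 4830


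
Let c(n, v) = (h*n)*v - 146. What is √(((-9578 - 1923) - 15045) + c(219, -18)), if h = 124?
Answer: 10*I*√5155 ≈ 717.98*I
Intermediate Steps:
c(n, v) = -146 + 124*n*v (c(n, v) = (124*n)*v - 146 = 124*n*v - 146 = -146 + 124*n*v)
√(((-9578 - 1923) - 15045) + c(219, -18)) = √(((-9578 - 1923) - 15045) + (-146 + 124*219*(-18))) = √((-11501 - 15045) + (-146 - 488808)) = √(-26546 - 488954) = √(-515500) = 10*I*√5155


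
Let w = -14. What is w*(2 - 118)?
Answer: 1624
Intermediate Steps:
w*(2 - 118) = -14*(2 - 118) = -14*(-116) = 1624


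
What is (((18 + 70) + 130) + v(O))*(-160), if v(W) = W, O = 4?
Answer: -35520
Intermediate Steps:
(((18 + 70) + 130) + v(O))*(-160) = (((18 + 70) + 130) + 4)*(-160) = ((88 + 130) + 4)*(-160) = (218 + 4)*(-160) = 222*(-160) = -35520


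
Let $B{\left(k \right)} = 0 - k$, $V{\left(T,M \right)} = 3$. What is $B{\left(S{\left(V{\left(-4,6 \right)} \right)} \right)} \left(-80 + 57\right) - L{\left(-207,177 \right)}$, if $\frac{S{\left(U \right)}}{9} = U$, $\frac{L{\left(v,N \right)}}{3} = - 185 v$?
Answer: $-114264$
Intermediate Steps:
$L{\left(v,N \right)} = - 555 v$ ($L{\left(v,N \right)} = 3 \left(- 185 v\right) = - 555 v$)
$S{\left(U \right)} = 9 U$
$B{\left(k \right)} = - k$
$B{\left(S{\left(V{\left(-4,6 \right)} \right)} \right)} \left(-80 + 57\right) - L{\left(-207,177 \right)} = - 9 \cdot 3 \left(-80 + 57\right) - \left(-555\right) \left(-207\right) = \left(-1\right) 27 \left(-23\right) - 114885 = \left(-27\right) \left(-23\right) - 114885 = 621 - 114885 = -114264$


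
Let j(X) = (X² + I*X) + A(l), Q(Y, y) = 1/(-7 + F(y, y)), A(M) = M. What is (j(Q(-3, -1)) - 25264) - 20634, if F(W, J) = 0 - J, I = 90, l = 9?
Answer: -1652543/36 ≈ -45904.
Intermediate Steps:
F(W, J) = -J
Q(Y, y) = 1/(-7 - y)
j(X) = 9 + X² + 90*X (j(X) = (X² + 90*X) + 9 = 9 + X² + 90*X)
(j(Q(-3, -1)) - 25264) - 20634 = ((9 + (-1/(7 - 1))² + 90*(-1/(7 - 1))) - 25264) - 20634 = ((9 + (-1/6)² + 90*(-1/6)) - 25264) - 20634 = ((9 + (-1*⅙)² + 90*(-1*⅙)) - 25264) - 20634 = ((9 + (-⅙)² + 90*(-⅙)) - 25264) - 20634 = ((9 + 1/36 - 15) - 25264) - 20634 = (-215/36 - 25264) - 20634 = -909719/36 - 20634 = -1652543/36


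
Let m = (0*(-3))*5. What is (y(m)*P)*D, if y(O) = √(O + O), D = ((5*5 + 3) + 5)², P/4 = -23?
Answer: 0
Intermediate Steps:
m = 0 (m = 0*5 = 0)
P = -92 (P = 4*(-23) = -92)
D = 1089 (D = ((25 + 3) + 5)² = (28 + 5)² = 33² = 1089)
y(O) = √2*√O (y(O) = √(2*O) = √2*√O)
(y(m)*P)*D = ((√2*√0)*(-92))*1089 = ((√2*0)*(-92))*1089 = (0*(-92))*1089 = 0*1089 = 0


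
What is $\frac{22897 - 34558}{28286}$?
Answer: $- \frac{11661}{28286} \approx -0.41225$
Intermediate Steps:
$\frac{22897 - 34558}{28286} = \left(22897 - 34558\right) \frac{1}{28286} = \left(-11661\right) \frac{1}{28286} = - \frac{11661}{28286}$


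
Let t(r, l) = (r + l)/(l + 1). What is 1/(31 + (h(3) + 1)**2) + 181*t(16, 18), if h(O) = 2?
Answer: 246179/760 ≈ 323.92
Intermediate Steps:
t(r, l) = (l + r)/(1 + l)
1/(31 + (h(3) + 1)**2) + 181*t(16, 18) = 1/(31 + (2 + 1)**2) + 181*((18 + 16)/(1 + 18)) = 1/(31 + 3**2) + 181*(34/19) = 1/(31 + 9) + 181*((1/19)*34) = 1/40 + 181*(34/19) = 1/40 + 6154/19 = 246179/760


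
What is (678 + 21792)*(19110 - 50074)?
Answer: -695761080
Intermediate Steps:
(678 + 21792)*(19110 - 50074) = 22470*(-30964) = -695761080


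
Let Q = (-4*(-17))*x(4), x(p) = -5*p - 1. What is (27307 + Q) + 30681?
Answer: 56560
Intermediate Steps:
x(p) = -1 - 5*p
Q = -1428 (Q = (-4*(-17))*(-1 - 5*4) = 68*(-1 - 20) = 68*(-21) = -1428)
(27307 + Q) + 30681 = (27307 - 1428) + 30681 = 25879 + 30681 = 56560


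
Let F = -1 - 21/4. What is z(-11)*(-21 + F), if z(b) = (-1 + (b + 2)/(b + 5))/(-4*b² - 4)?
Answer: 109/3904 ≈ 0.027920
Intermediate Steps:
F = -25/4 (F = -1 - 21/4 = -25/4 ≈ -6.2500)
z(b) = (-1 + (2 + b)/(5 + b))/(-4 - 4*b²)
z(-11)*(-21 + F) = (3/(4*(5 - 11 + (-11)³ + 5*(-11)²)))*(-21 - 25/4) = (3/(4*(5 - 11 - 1331 + 5*121)))*(-109/4) = (3/(4*(5 - 11 - 1331 + 605)))*(-109/4) = ((¾)/(-732))*(-109/4) = ((¾)*(-1/732))*(-109/4) = -1/976*(-109/4) = 109/3904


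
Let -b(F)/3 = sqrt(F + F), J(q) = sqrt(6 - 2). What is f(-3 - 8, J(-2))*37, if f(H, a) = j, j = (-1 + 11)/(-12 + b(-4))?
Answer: -185/9 + 185*I*sqrt(2)/18 ≈ -20.556 + 14.535*I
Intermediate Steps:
J(q) = 2 (J(q) = sqrt(4) = 2)
b(F) = -3*sqrt(2)*sqrt(F) (b(F) = -3*sqrt(F + F) = -3*sqrt(2)*sqrt(F))
j = 10/(-12 - 6*I*sqrt(2)) (j = (-1 + 11)/(-12 - 3*sqrt(2)*sqrt(-4)) = 10/(-12 - 3*sqrt(2)*2*I) = 10/(-12 - 6*I*sqrt(2)) ≈ -0.55556 + 0.39284*I)
f(H, a) = -5/9 + 5*I*sqrt(2)/18
f(-3 - 8, J(-2))*37 = (-5/9 + 5*I*sqrt(2)/18)*37 = -185/9 + 185*I*sqrt(2)/18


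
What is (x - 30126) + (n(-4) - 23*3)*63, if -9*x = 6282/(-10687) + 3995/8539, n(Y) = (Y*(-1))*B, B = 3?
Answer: -27691984932296/821306637 ≈ -33717.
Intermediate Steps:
n(Y) = -3*Y (n(Y) = (Y*(-1))*3 = -Y*3 = -3*Y)
x = 10947433/821306637 (x = -(6282/(-10687) + 3995/8539)/9 = -(6282*(-1/10687) + 3995*(1/8539))/9 = -(-6282/10687 + 3995/8539)/9 = -⅑*(-10947433/91256293) = 10947433/821306637 ≈ 0.013329)
(x - 30126) + (n(-4) - 23*3)*63 = (10947433/821306637 - 30126) + (-3*(-4) - 23*3)*63 = -24742672798829/821306637 + (12 - 69)*63 = -24742672798829/821306637 - 57*63 = -24742672798829/821306637 - 3591 = -27691984932296/821306637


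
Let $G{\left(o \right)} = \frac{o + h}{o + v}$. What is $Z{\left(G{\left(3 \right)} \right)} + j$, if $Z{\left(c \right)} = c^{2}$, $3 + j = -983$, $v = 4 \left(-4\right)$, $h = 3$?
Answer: $- \frac{166598}{169} \approx -985.79$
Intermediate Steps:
$v = -16$
$j = -986$ ($j = -3 - 983 = -986$)
$G{\left(o \right)} = \frac{3 + o}{-16 + o}$ ($G{\left(o \right)} = \frac{o + 3}{o - 16} = \frac{3 + o}{-16 + o}$)
$Z{\left(G{\left(3 \right)} \right)} + j = \left(\frac{3 + 3}{-16 + 3}\right)^{2} - 986 = \left(\frac{1}{-13} \cdot 6\right)^{2} - 986 = \left(\left(- \frac{1}{13}\right) 6\right)^{2} - 986 = \left(- \frac{6}{13}\right)^{2} - 986 = \frac{36}{169} - 986 = - \frac{166598}{169}$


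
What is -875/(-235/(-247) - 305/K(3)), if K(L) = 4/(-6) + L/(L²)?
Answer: -6175/6464 ≈ -0.95529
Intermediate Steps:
K(L) = -⅔ + 1/L (K(L) = 4*(-⅙) + L/L² = -⅔ + 1/L)
-875/(-235/(-247) - 305/K(3)) = -875/(-235/(-247) - 305/(-⅔ + 1/3)) = -875/(-235*(-1/247) - 305/(-⅔ + ⅓)) = -875/(235/247 - 305/(-⅓)) = -875/(235/247 - 305*(-3)) = -875/(235/247 + 915) = -875/226240/247 = -875*247/226240 = -6175/6464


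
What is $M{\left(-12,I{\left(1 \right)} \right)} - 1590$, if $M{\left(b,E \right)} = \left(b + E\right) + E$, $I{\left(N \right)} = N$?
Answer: $-1600$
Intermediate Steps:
$M{\left(b,E \right)} = b + 2 E$ ($M{\left(b,E \right)} = \left(E + b\right) + E = b + 2 E$)
$M{\left(-12,I{\left(1 \right)} \right)} - 1590 = \left(-12 + 2 \cdot 1\right) - 1590 = \left(-12 + 2\right) - 1590 = -10 - 1590 = -1600$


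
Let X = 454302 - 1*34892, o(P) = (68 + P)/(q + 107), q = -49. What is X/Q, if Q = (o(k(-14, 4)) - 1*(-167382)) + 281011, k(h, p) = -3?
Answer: 24325780/26006859 ≈ 0.93536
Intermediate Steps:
o(P) = 34/29 + P/58 (o(P) = (68 + P)/(-49 + 107) = (68 + P)/58 = (68 + P)*(1/58) = 34/29 + P/58)
Q = 26006859/58 (Q = ((34/29 + (1/58)*(-3)) - 1*(-167382)) + 281011 = ((34/29 - 3/58) + 167382) + 281011 = (65/58 + 167382) + 281011 = 9708221/58 + 281011 = 26006859/58 ≈ 4.4839e+5)
X = 419410 (X = 454302 - 34892 = 419410)
X/Q = 419410/(26006859/58) = 419410*(58/26006859) = 24325780/26006859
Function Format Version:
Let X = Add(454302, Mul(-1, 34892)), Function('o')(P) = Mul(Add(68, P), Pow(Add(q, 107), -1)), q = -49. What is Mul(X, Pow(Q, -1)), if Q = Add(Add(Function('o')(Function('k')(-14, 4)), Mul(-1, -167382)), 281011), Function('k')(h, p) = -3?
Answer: Rational(24325780, 26006859) ≈ 0.93536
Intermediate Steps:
Function('o')(P) = Add(Rational(34, 29), Mul(Rational(1, 58), P)) (Function('o')(P) = Mul(Add(68, P), Pow(Add(-49, 107), -1)) = Mul(Add(68, P), Pow(58, -1)) = Mul(Add(68, P), Rational(1, 58)) = Add(Rational(34, 29), Mul(Rational(1, 58), P)))
Q = Rational(26006859, 58) (Q = Add(Add(Add(Rational(34, 29), Mul(Rational(1, 58), -3)), Mul(-1, -167382)), 281011) = Add(Add(Add(Rational(34, 29), Rational(-3, 58)), 167382), 281011) = Add(Add(Rational(65, 58), 167382), 281011) = Add(Rational(9708221, 58), 281011) = Rational(26006859, 58) ≈ 4.4839e+5)
X = 419410 (X = Add(454302, -34892) = 419410)
Mul(X, Pow(Q, -1)) = Mul(419410, Pow(Rational(26006859, 58), -1)) = Mul(419410, Rational(58, 26006859)) = Rational(24325780, 26006859)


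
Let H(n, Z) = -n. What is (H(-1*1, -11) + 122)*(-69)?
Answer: -8487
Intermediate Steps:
(H(-1*1, -11) + 122)*(-69) = (-(-1) + 122)*(-69) = (-1*(-1) + 122)*(-69) = (1 + 122)*(-69) = 123*(-69) = -8487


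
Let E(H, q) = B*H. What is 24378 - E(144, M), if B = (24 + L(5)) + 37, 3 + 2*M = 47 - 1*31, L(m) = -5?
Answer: 16314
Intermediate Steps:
M = 13/2 (M = -3/2 + (47 - 1*31)/2 = -3/2 + (47 - 31)/2 = -3/2 + (1/2)*16 = -3/2 + 8 = 13/2 ≈ 6.5000)
B = 56 (B = (24 - 5) + 37 = 19 + 37 = 56)
E(H, q) = 56*H
24378 - E(144, M) = 24378 - 56*144 = 24378 - 1*8064 = 24378 - 8064 = 16314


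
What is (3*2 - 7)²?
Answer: 1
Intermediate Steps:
(3*2 - 7)² = (6 - 7)² = (-1)² = 1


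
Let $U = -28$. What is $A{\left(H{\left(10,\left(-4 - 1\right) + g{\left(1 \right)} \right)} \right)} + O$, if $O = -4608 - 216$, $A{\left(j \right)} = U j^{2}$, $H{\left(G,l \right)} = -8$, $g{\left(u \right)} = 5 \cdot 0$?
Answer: $-6616$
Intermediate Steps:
$g{\left(u \right)} = 0$
$A{\left(j \right)} = - 28 j^{2}$
$O = -4824$ ($O = -4608 - 216 = -4824$)
$A{\left(H{\left(10,\left(-4 - 1\right) + g{\left(1 \right)} \right)} \right)} + O = - 28 \left(-8\right)^{2} - 4824 = \left(-28\right) 64 - 4824 = -1792 - 4824 = -6616$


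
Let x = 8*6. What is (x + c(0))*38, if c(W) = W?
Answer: 1824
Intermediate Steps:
x = 48
(x + c(0))*38 = (48 + 0)*38 = 48*38 = 1824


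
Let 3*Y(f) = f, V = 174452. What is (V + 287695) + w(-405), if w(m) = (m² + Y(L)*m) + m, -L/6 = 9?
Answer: 633057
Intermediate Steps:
L = -54 (L = -6*9 = -54)
Y(f) = f/3
w(m) = m² - 17*m (w(m) = (m² + ((⅓)*(-54))*m) + m = (m² - 18*m) + m = m² - 17*m)
(V + 287695) + w(-405) = (174452 + 287695) - 405*(-17 - 405) = 462147 - 405*(-422) = 462147 + 170910 = 633057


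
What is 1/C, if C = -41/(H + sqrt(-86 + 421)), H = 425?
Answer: -425/41 - sqrt(335)/41 ≈ -10.812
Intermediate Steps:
C = -41/(425 + sqrt(335)) (C = -41/(425 + sqrt(-86 + 421)) = -41/(425 + sqrt(335)) ≈ -0.092488)
1/C = 1/(-3485/36058 + 41*sqrt(335)/180290)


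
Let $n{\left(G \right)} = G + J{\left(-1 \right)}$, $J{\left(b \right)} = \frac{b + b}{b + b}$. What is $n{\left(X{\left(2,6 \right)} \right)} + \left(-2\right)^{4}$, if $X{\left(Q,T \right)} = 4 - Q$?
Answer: $19$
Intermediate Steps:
$J{\left(b \right)} = 1$ ($J{\left(b \right)} = \frac{2 b}{2 b} = 2 b \frac{1}{2 b} = 1$)
$n{\left(G \right)} = 1 + G$ ($n{\left(G \right)} = G + 1 = 1 + G$)
$n{\left(X{\left(2,6 \right)} \right)} + \left(-2\right)^{4} = \left(1 + \left(4 - 2\right)\right) + \left(-2\right)^{4} = \left(1 + \left(4 - 2\right)\right) + 16 = \left(1 + 2\right) + 16 = 3 + 16 = 19$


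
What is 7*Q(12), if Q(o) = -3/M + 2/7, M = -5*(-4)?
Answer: 19/20 ≈ 0.95000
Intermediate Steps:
M = 20
Q(o) = 19/140 (Q(o) = -3/20 + 2/7 = 19/140)
7*Q(12) = 7*(19/140) = 19/20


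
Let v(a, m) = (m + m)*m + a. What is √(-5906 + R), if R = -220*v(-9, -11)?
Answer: I*√57166 ≈ 239.09*I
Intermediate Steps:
v(a, m) = a + 2*m² (v(a, m) = (2*m)*m + a = 2*m² + a = a + 2*m²)
R = -51260 (R = -220*(-9 + 2*(-11)²) = -220*(-9 + 2*121) = -220*(-9 + 242) = -220*233 = -51260)
√(-5906 + R) = √(-5906 - 51260) = √(-57166) = I*√57166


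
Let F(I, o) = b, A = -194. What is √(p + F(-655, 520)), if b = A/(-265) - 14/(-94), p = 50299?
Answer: √7802870899190/12455 ≈ 224.28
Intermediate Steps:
b = 10973/12455 (b = -194/(-265) - 14/(-94) = -194*(-1/265) - 14*(-1/94) = 194/265 + 7/47 = 10973/12455 ≈ 0.88101)
F(I, o) = 10973/12455
√(p + F(-655, 520)) = √(50299 + 10973/12455) = √(626485018/12455) = √7802870899190/12455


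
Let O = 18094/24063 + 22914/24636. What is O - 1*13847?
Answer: -1367954491705/98802678 ≈ -13845.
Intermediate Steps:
O = 166190561/98802678 (O = 18094*(1/24063) + 22914*(1/24636) = 18094/24063 + 3819/4106 = 166190561/98802678 ≈ 1.6820)
O - 1*13847 = 166190561/98802678 - 1*13847 = 166190561/98802678 - 13847 = -1367954491705/98802678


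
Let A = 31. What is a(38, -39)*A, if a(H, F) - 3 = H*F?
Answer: -45849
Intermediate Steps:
a(H, F) = 3 + F*H (a(H, F) = 3 + H*F = 3 + F*H)
a(38, -39)*A = (3 - 39*38)*31 = (3 - 1482)*31 = -1479*31 = -45849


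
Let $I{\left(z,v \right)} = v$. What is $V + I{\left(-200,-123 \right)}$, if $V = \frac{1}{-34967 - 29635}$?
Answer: $- \frac{7946047}{64602} \approx -123.0$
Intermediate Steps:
$V = - \frac{1}{64602}$ ($V = \frac{1}{-64602} = - \frac{1}{64602} \approx -1.5479 \cdot 10^{-5}$)
$V + I{\left(-200,-123 \right)} = - \frac{1}{64602} - 123 = - \frac{7946047}{64602}$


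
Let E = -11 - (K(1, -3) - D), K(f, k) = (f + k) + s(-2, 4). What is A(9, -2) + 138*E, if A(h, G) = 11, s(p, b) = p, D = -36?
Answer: -5923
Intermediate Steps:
K(f, k) = -2 + f + k (K(f, k) = (f + k) - 2 = -2 + f + k)
E = -43 (E = -11 - ((-2 + 1 - 3) - 1*(-36)) = -11 - (-4 + 36) = -11 - 1*32 = -11 - 32 = -43)
A(9, -2) + 138*E = 11 + 138*(-43) = 11 - 5934 = -5923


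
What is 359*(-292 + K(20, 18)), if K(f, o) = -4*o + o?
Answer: -124214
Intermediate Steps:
K(f, o) = -3*o
359*(-292 + K(20, 18)) = 359*(-292 - 3*18) = 359*(-292 - 54) = 359*(-346) = -124214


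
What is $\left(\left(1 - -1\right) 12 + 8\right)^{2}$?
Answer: $1024$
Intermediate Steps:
$\left(\left(1 - -1\right) 12 + 8\right)^{2} = \left(\left(1 + 1\right) 12 + 8\right)^{2} = \left(2 \cdot 12 + 8\right)^{2} = \left(24 + 8\right)^{2} = 32^{2} = 1024$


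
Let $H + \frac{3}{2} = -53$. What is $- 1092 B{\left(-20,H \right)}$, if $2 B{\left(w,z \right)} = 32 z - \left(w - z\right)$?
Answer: $971061$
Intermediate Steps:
$H = - \frac{109}{2}$ ($H = - \frac{3}{2} - 53 = - \frac{109}{2} \approx -54.5$)
$B{\left(w,z \right)} = - \frac{w}{2} + \frac{33 z}{2}$ ($B{\left(w,z \right)} = \frac{32 z - \left(w - z\right)}{2} = \frac{- w + 33 z}{2} = - \frac{w}{2} + \frac{33 z}{2}$)
$- 1092 B{\left(-20,H \right)} = - 1092 \left(\left(- \frac{1}{2}\right) \left(-20\right) + \frac{33}{2} \left(- \frac{109}{2}\right)\right) = - 1092 \left(10 - \frac{3597}{4}\right) = \left(-1092\right) \left(- \frac{3557}{4}\right) = 971061$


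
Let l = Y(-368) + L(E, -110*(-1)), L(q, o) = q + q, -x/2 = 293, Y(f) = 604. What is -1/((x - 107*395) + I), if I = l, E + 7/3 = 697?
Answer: 3/122573 ≈ 2.4475e-5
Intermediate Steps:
E = 2084/3 (E = -7/3 + 697 = 2084/3 ≈ 694.67)
x = -586 (x = -2*293 = -586)
L(q, o) = 2*q
l = 5980/3 (l = 604 + 2*(2084/3) = 604 + 4168/3 = 5980/3 ≈ 1993.3)
I = 5980/3 ≈ 1993.3
-1/((x - 107*395) + I) = -1/((-586 - 107*395) + 5980/3) = -1/((-586 - 42265) + 5980/3) = -1/(-42851 + 5980/3) = -1/(-122573/3) = -1*(-3/122573) = 3/122573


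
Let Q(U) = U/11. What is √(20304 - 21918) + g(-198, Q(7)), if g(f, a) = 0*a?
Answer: I*√1614 ≈ 40.175*I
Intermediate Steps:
Q(U) = U/11 (Q(U) = U*(1/11) = U/11)
g(f, a) = 0
√(20304 - 21918) + g(-198, Q(7)) = √(20304 - 21918) + 0 = √(-1614) + 0 = I*√1614 + 0 = I*√1614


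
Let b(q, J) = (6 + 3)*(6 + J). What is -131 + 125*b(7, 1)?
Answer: 7744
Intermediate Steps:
b(q, J) = 54 + 9*J (b(q, J) = 9*(6 + J) = 54 + 9*J)
-131 + 125*b(7, 1) = -131 + 125*(54 + 9*1) = -131 + 125*(54 + 9) = -131 + 125*63 = -131 + 7875 = 7744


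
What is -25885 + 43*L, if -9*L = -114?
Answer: -76021/3 ≈ -25340.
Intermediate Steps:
L = 38/3 (L = -⅑*(-114) = 38/3 ≈ 12.667)
-25885 + 43*L = -25885 + 43*(38/3) = -25885 + 1634/3 = -76021/3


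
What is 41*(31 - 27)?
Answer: 164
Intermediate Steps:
41*(31 - 27) = 41*4 = 164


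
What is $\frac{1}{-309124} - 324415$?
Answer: $- \frac{100284462461}{309124} \approx -3.2442 \cdot 10^{5}$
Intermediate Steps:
$\frac{1}{-309124} - 324415 = - \frac{1}{309124} - 324415 = - \frac{100284462461}{309124}$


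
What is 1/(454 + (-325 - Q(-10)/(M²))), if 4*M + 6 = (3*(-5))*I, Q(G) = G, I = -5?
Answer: 4761/614329 ≈ 0.0077499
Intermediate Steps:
M = 69/4 (M = -3/2 + ((3*(-5))*(-5))/4 = -3/2 + (-15*(-5))/4 = -3/2 + (¼)*75 = -3/2 + 75/4 = 69/4 ≈ 17.250)
1/(454 + (-325 - Q(-10)/(M²))) = 1/(454 + (-325 - (-10)/((69/4)²))) = 1/(454 + (-325 - (-10)/4761/16)) = 1/(454 + (-325 - (-10)*16/4761)) = 1/(454 + (-325 - 1*(-160/4761))) = 1/(454 + (-325 + 160/4761)) = 1/(454 - 1547165/4761) = 1/(614329/4761) = 4761/614329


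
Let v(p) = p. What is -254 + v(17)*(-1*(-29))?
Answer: 239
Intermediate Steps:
-254 + v(17)*(-1*(-29)) = -254 + 17*(-1*(-29)) = -254 + 17*29 = -254 + 493 = 239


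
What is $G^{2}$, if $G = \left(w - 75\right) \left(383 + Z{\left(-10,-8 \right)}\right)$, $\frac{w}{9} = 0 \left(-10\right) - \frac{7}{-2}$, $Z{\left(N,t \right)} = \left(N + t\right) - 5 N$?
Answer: $\frac{1303571025}{4} \approx 3.2589 \cdot 10^{8}$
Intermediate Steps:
$Z{\left(N,t \right)} = t - 4 N$
$w = \frac{63}{2}$ ($w = 9 \left(0 \left(-10\right) - \frac{7}{-2}\right) = 9 \left(0 - - \frac{7}{2}\right) = 9 \left(0 + \frac{7}{2}\right) = 9 \cdot \frac{7}{2} = \frac{63}{2} \approx 31.5$)
$G = - \frac{36105}{2}$ ($G = \left(\frac{63}{2} - 75\right) \left(383 - -32\right) = - \frac{87 \left(383 + \left(-8 + 40\right)\right)}{2} = - \frac{87 \left(383 + 32\right)}{2} = \left(- \frac{87}{2}\right) 415 = - \frac{36105}{2} \approx -18053.0$)
$G^{2} = \left(- \frac{36105}{2}\right)^{2} = \frac{1303571025}{4}$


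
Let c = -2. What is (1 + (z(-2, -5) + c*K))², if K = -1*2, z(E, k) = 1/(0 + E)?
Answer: 81/4 ≈ 20.250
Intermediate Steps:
z(E, k) = 1/E
K = -2
(1 + (z(-2, -5) + c*K))² = (1 + (1/(-2) - 2*(-2)))² = (1 + (-½ + 4))² = (1 + 7/2)² = (9/2)² = 81/4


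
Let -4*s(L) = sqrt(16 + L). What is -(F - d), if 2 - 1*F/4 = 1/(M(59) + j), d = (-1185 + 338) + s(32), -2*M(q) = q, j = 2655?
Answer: -4489597/5251 - sqrt(3) ≈ -856.73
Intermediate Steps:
M(q) = -q/2
s(L) = -sqrt(16 + L)/4
d = -847 - sqrt(3) (d = (-1185 + 338) - sqrt(16 + 32)/4 = -847 - sqrt(3) ≈ -848.73)
F = 42000/5251 (F = 8 - 4/(-1/2*59 + 2655) = 8 - 4/(-59/2 + 2655) = 8 - 4/5251/2 = 8 - 4*2/5251 = 8 - 8/5251 = 42000/5251 ≈ 7.9985)
-(F - d) = -(42000/5251 - (-847 - sqrt(3))) = -(42000/5251 + (847 + sqrt(3))) = -(4489597/5251 + sqrt(3)) = -4489597/5251 - sqrt(3)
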